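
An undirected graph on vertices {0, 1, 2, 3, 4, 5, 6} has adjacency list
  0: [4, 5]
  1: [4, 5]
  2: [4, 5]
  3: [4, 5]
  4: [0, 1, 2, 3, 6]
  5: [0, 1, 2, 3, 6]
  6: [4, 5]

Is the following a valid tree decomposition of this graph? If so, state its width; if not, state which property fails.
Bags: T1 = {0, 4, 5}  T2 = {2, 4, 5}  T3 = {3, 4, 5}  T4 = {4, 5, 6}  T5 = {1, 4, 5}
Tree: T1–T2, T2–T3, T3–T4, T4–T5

Every vertex of G appears in some bag (union = {0, 1, 2, 3, 4, 5, 6}); every edge is covered by a bag; and for each vertex v the set of bags containing v is connected in the bag tree. The decomposition is therefore valid. The largest bag has 3 vertices, so the width is 2.

Yes; width 2.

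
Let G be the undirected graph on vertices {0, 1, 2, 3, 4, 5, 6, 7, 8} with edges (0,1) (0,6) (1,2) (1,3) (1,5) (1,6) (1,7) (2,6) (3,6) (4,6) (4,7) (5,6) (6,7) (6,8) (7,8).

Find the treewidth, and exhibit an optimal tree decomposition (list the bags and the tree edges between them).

Treewidth 2.
One such decomposition:
Bags: B1 = {1, 5, 6}  B2 = {0, 1, 6}  B3 = {1, 3, 6}  B4 = {1, 6, 7}  B5 = {6, 7, 8}  B6 = {4, 6, 7}  B7 = {1, 2, 6}
Tree: B1–B2, B1–B3, B3–B4, B4–B5, B4–B6, B2–B7

Each bag holds 3 vertices, so the decomposition has width 2, which upper-bounds the treewidth. On the other hand G contains the 3-clique {6, 7, 8}. A clique must lie in a single bag of any decomposition, so no decomposition can have width below 2. Therefore the treewidth is 2.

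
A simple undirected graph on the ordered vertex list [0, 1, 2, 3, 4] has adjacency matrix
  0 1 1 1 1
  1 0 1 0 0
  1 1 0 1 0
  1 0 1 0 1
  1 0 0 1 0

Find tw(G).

2

A width-2 tree decomposition is:
Bags: B1 = {0, 2, 3}  B2 = {0, 1, 2}  B3 = {0, 3, 4}
Tree: B1–B2, B1–B3
Each bag holds 3 vertices, so the decomposition has width 2, which upper-bounds the treewidth. On the other hand G contains the 3-clique {0, 1, 2}. A clique must lie in a single bag of any decomposition, so no decomposition can have width below 2. Hence tw(G) = 2 exactly.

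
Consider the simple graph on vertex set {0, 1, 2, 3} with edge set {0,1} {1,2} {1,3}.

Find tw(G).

A width-1 tree decomposition is:
Bags: B1 = {1, 3}  B2 = {1, 2}  B3 = {0, 1}
Tree: B1–B2, B1–B3
Every bag has size at most 2, so the width is 2 − 1 = 1 and tw(G) ≤ 1. Since G has at least one edge (e.g. 3–1), it is not an edgeless graph, so tw(G) ≥ 1. Therefore the treewidth is 1.

1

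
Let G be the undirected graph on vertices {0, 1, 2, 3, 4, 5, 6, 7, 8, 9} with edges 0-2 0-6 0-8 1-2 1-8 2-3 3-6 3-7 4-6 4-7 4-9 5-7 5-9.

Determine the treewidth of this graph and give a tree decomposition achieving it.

Each bag holds 3 vertices, so the decomposition has width 2, which upper-bounds the treewidth. Since 8–1–2–0–8 is a cycle in G, G is not acyclic. Forests are exactly the graphs of treewidth ≤ 1, so tw(G) ≥ 2. Combining the bounds, tw(G) = 2.

Treewidth 2.
Bags: B1 = {0, 1, 8}  B2 = {0, 1, 2}  B3 = {0, 2, 6}  B4 = {2, 3, 6}  B5 = {3, 4, 6}  B6 = {3, 4, 7}  B7 = {4, 7, 9}  B8 = {5, 7, 9}
Tree: B1–B2, B2–B3, B3–B4, B4–B5, B5–B6, B6–B7, B7–B8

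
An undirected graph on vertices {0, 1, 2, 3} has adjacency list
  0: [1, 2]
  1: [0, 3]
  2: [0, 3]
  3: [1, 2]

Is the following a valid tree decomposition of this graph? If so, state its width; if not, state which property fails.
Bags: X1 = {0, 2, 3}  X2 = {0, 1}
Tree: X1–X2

No — edge (3,1) lies in no bag.

A tree decomposition must satisfy three properties: every vertex lies in some bag; for every edge, both endpoints lie together in some bag; and for every vertex, the bags containing it form a connected subtree. Here edge (3,1) lies in no bag, so the decomposition is invalid.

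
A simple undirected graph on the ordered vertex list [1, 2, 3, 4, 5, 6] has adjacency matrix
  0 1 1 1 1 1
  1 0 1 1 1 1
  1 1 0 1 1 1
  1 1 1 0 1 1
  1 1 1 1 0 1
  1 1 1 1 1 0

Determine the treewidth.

A width-5 tree decomposition is:
Bags: B1 = {1, 2, 3, 4, 5, 6}
Tree: (single bag)
With just one bag of size 6, the width is 6 − 1 = 5, so tw(G) ≤ 5. On the other hand G contains the 6-clique {1, 2, 3, 4, 5, 6}. A clique must lie in a single bag of any decomposition, so no decomposition can have width below 5. Therefore the treewidth is 5.

5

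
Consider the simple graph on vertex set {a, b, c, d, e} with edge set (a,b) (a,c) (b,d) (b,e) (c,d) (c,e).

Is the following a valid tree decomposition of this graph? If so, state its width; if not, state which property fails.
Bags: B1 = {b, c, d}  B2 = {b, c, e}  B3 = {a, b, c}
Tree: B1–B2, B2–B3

Yes; width 2.

Checking the three conditions: (i) the bags cover all of {a, b, c, d, e}; (ii) for each edge, some bag contains both endpoints; (iii) the bags containing any fixed vertex form a subtree. All hold, so the decomposition is valid with width 3 − 1 = 2.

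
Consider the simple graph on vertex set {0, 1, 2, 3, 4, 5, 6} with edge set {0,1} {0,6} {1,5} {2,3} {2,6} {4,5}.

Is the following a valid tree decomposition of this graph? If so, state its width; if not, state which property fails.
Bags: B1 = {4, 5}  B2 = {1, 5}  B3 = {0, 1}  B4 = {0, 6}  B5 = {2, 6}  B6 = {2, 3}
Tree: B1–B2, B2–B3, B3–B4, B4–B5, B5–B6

Yes; width 1.

Vertex coverage: the bags together contain {0, 1, 2, 3, 4, 5, 6}, the full vertex set. Edge coverage: each edge of G has both endpoints in at least one bag. Running intersection: for every vertex, the bags containing it form a connected subtree. All three properties hold, so this is a valid tree decomposition of width max|bag| − 1 = 1, and hence tw(G) ≤ 1.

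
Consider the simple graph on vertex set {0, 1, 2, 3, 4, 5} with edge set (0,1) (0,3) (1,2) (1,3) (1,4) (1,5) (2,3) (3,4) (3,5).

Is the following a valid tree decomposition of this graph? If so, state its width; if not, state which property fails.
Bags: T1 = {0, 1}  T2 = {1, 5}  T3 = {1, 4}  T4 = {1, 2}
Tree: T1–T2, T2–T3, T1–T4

A tree decomposition must satisfy three properties: every vertex lies in some bag; for every edge, both endpoints lie together in some bag; and for every vertex, the bags containing it form a connected subtree. Here vertex 3 appears in no bag, so the decomposition is invalid.

No — vertex 3 appears in no bag.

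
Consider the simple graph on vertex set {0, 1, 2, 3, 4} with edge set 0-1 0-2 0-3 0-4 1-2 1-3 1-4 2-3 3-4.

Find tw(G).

A width-3 tree decomposition is:
Bags: B1 = {0, 1, 3, 4}  B2 = {0, 1, 2, 3}
Tree: B1–B2
Each bag holds 4 vertices, so the decomposition has width 3, which upper-bounds the treewidth. Conversely, {0, 1, 2, 3} is a clique of size 4, and the vertices of any clique must share a bag in every tree decomposition; so some bag has ≥ 4 vertices and tw(G) ≥ 3. Therefore the treewidth is 3.

3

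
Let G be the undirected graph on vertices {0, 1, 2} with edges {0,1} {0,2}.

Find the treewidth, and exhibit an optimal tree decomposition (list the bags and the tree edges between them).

Treewidth 1.
Bags: B1 = {0, 2}  B2 = {0, 1}
Tree: B1–B2

Each bag holds 2 vertices, so the decomposition has width 1, which upper-bounds the treewidth. Any graph with an edge has treewidth ≥ 1, and G has the edge 2–0. Hence tw(G) = 1 exactly.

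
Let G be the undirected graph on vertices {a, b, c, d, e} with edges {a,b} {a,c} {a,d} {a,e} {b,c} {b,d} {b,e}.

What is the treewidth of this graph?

A width-2 tree decomposition is:
Bags: B1 = {a, b, d}  B2 = {a, b, c}  B3 = {a, b, e}
Tree: B1–B2, B2–B3
Every bag has size at most 3, so the width is 3 − 1 = 2 and tw(G) ≤ 2. On the other hand G contains the 3-clique {a, b, d}. A clique must lie in a single bag of any decomposition, so no decomposition can have width below 2. The upper and lower bounds meet at 2, so that is the treewidth.

2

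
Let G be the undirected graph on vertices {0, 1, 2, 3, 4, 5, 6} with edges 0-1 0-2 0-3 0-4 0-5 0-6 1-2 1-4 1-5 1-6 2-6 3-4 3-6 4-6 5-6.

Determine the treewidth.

A width-3 tree decomposition is:
Bags: B1 = {0, 1, 4, 6}  B2 = {0, 1, 2, 6}  B3 = {0, 1, 5, 6}  B4 = {0, 3, 4, 6}
Tree: B1–B2, B1–B3, B1–B4
Every bag has size at most 4, so the width is 4 − 1 = 3 and tw(G) ≤ 3. On the other hand G contains the 4-clique {0, 1, 2, 6}. A clique must lie in a single bag of any decomposition, so no decomposition can have width below 3. The upper and lower bounds meet at 3, so that is the treewidth.

3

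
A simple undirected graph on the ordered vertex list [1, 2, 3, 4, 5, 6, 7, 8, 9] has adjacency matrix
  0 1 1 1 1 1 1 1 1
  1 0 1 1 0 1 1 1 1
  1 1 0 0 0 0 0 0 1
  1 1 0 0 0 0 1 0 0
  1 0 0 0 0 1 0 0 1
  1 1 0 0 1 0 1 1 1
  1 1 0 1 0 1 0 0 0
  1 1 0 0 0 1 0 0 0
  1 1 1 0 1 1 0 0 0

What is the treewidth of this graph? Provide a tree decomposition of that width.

The largest bag has 4 vertices, giving width 3; this decomposition certifies tw(G) ≤ 3. Conversely, {1, 2, 3, 9} is a clique of size 4, and the vertices of any clique must share a bag in every tree decomposition; so some bag has ≥ 4 vertices and tw(G) ≥ 3. Therefore the treewidth is 3.

Treewidth 3.
Bags: B1 = {1, 2, 6, 9}  B2 = {1, 5, 6, 9}  B3 = {1, 2, 6, 7}  B4 = {1, 2, 6, 8}  B5 = {1, 2, 4, 7}  B6 = {1, 2, 3, 9}
Tree: B1–B2, B1–B3, B1–B4, B3–B5, B1–B6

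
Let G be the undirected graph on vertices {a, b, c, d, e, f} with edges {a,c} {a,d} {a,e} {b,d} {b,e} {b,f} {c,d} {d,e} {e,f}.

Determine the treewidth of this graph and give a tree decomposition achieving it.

Treewidth 2.
One optimal decomposition is:
Bags: B1 = {a, d, e}  B2 = {b, d, e}  B3 = {b, e, f}  B4 = {a, c, d}
Tree: B1–B2, B2–B3, B1–B4

Each bag holds 3 vertices, so the decomposition has width 2, which upper-bounds the treewidth. For the lower bound, the 3 vertices {a, d, e} are pairwise adjacent, and any tree decomposition puts a clique entirely inside one bag — forcing width ≥ 2. The upper and lower bounds meet at 2, so that is the treewidth.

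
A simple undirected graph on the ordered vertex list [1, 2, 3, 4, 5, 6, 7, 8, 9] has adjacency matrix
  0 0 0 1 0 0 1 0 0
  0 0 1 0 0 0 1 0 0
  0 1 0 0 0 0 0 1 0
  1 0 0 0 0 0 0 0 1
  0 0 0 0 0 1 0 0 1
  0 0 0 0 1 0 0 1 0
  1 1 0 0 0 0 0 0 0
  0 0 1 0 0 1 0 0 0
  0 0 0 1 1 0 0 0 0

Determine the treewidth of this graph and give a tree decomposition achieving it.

Treewidth 2.
One optimal decomposition is:
Bags: B1 = {1, 2, 7}  B2 = {1, 2, 4}  B3 = {2, 4, 9}  B4 = {2, 5, 9}  B5 = {2, 5, 6}  B6 = {2, 6, 8}  B7 = {2, 3, 8}
Tree: B1–B2, B2–B3, B3–B4, B4–B5, B5–B6, B6–B7

Each bag holds 3 vertices, so the decomposition has width 2, which upper-bounds the treewidth. For the lower bound, G contains the cycle 2–7–1–4–9–5–6–8–3–2, so G is not a forest; only forests have treewidth ≤ 1, hence tw(G) ≥ 2. The upper and lower bounds meet at 2, so that is the treewidth.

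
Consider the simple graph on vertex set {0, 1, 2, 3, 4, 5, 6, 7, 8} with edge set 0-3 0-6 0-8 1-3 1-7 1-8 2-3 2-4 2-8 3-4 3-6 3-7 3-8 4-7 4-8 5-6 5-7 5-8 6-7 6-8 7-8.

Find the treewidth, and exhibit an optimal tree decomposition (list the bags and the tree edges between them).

Treewidth 3.
Bags: B1 = {0, 3, 6, 8}  B2 = {3, 6, 7, 8}  B3 = {1, 3, 7, 8}  B4 = {3, 4, 7, 8}  B5 = {5, 6, 7, 8}  B6 = {2, 3, 4, 8}
Tree: B1–B2, B2–B3, B3–B4, B2–B5, B4–B6

The largest bag has 4 vertices, giving width 3; this decomposition certifies tw(G) ≤ 3. Conversely, {0, 3, 6, 8} is a clique of size 4, and the vertices of any clique must share a bag in every tree decomposition; so some bag has ≥ 4 vertices and tw(G) ≥ 3. The upper and lower bounds meet at 3, so that is the treewidth.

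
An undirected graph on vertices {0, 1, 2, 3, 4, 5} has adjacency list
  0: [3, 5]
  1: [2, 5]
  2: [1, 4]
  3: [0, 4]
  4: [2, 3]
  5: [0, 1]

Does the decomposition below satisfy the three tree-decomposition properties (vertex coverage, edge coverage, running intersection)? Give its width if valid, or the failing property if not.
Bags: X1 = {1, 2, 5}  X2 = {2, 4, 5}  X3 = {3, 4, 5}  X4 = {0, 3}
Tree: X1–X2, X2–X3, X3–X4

No — edge (5,0) lies in no bag.

A tree decomposition must satisfy three properties: every vertex lies in some bag; for every edge, both endpoints lie together in some bag; and for every vertex, the bags containing it form a connected subtree. Here edge (5,0) lies in no bag, so the decomposition is invalid.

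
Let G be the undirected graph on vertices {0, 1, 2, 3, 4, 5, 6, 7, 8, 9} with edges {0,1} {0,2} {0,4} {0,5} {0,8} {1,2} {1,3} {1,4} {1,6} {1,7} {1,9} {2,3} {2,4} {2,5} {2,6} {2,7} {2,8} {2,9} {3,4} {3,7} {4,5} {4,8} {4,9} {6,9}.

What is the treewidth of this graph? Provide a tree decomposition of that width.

Every bag has size at most 4, so the width is 4 − 1 = 3 and tw(G) ≤ 3. For the lower bound, the 4 vertices {0, 2, 4, 8} are pairwise adjacent, and any tree decomposition puts a clique entirely inside one bag — forcing width ≥ 3. Hence tw(G) = 3 exactly.

Treewidth 3.
One such decomposition:
Bags: B1 = {1, 2, 3, 7}  B2 = {1, 2, 3, 4}  B3 = {0, 1, 2, 4}  B4 = {0, 2, 4, 8}  B5 = {1, 2, 4, 9}  B6 = {1, 2, 6, 9}  B7 = {0, 2, 4, 5}
Tree: B1–B2, B2–B3, B3–B4, B3–B5, B5–B6, B3–B7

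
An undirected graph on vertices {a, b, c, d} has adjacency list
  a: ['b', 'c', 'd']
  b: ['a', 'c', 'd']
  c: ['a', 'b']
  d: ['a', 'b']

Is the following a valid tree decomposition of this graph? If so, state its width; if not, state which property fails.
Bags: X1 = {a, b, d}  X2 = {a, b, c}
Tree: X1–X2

Yes; width 2.

Every vertex of G appears in some bag (union = {a, b, c, d}); every edge is covered by a bag; and for each vertex v the set of bags containing v is connected in the bag tree. The decomposition is therefore valid. The largest bag has 3 vertices, so the width is 2.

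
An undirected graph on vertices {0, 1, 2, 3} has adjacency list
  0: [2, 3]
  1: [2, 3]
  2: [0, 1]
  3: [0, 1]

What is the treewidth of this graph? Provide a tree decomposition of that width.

Treewidth 2.
Bags: B1 = {0, 1, 3}  B2 = {0, 1, 2}
Tree: B1–B2

The largest bag has 3 vertices, giving width 2; this decomposition certifies tw(G) ≤ 2. Since 1–3–0–2–1 is a cycle in G, G is not acyclic. Forests are exactly the graphs of treewidth ≤ 1, so tw(G) ≥ 2. Therefore the treewidth is 2.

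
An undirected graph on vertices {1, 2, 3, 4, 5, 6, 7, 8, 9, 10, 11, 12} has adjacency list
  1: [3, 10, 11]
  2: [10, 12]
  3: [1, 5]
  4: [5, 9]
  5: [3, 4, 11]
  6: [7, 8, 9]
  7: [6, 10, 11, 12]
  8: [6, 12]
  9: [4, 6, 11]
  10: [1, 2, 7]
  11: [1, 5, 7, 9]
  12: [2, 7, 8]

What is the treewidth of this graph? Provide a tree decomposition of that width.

Treewidth 3.
One optimal decomposition is:
Bags: B1 = {3, 4, 5, 9}  B2 = {3, 5, 9, 11}  B3 = {1, 3, 9, 11}  B4 = {1, 6, 9, 11}  B5 = {1, 6, 7, 11}  B6 = {1, 6, 7, 10}  B7 = {6, 7, 8, 10}  B8 = {7, 8, 10, 12}  B9 = {2, 8, 10, 12}
Tree: B1–B2, B2–B3, B3–B4, B4–B5, B5–B6, B6–B7, B7–B8, B8–B9

Every bag has size at most 4, so the width is 4 − 1 = 3 and tw(G) ≤ 3. For the lower bound: the 4 vertex sets {3,4,5}, {9}, {11}, {1,6,7,10} are disjoint, each induces a connected subgraph, and every pair is joined by at least one edge of G. Contracting each set to a single vertex therefore yields K_{4} as a minor, and since treewidth is minor-monotone, tw(G) ≥ tw(K_{4}) = 3. Combining the bounds, tw(G) = 3.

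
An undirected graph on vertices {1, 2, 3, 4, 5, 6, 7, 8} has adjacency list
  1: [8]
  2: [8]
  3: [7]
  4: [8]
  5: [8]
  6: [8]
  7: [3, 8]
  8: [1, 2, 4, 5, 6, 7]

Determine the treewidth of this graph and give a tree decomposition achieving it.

Treewidth 1.
One optimal decomposition is:
Bags: B1 = {4, 8}  B2 = {7, 8}  B3 = {1, 8}  B4 = {6, 8}  B5 = {3, 7}  B6 = {5, 8}  B7 = {2, 8}
Tree: B1–B2, B1–B3, B3–B4, B2–B5, B1–B6, B1–B7

The largest bag has 2 vertices, giving width 1; this decomposition certifies tw(G) ≤ 1. G has an edge, so its treewidth is at least 1. Therefore the treewidth is 1.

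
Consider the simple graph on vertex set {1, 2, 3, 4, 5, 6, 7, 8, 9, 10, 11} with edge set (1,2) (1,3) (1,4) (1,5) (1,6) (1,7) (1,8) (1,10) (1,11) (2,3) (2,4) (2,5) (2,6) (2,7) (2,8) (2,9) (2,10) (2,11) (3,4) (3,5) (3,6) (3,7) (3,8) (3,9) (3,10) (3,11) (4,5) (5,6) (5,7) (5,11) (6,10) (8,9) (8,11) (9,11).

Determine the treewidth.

4

A width-4 tree decomposition is:
Bags: B1 = {1, 2, 3, 5, 11}  B2 = {1, 2, 3, 4, 5}  B3 = {1, 2, 3, 5, 6}  B4 = {1, 2, 3, 8, 11}  B5 = {1, 2, 3, 6, 10}  B6 = {1, 2, 3, 5, 7}  B7 = {2, 3, 8, 9, 11}
Tree: B1–B2, B2–B3, B1–B4, B3–B5, B1–B6, B4–B7
Each bag holds 5 vertices, so the decomposition has width 4, which upper-bounds the treewidth. On the other hand G contains the 5-clique {1, 2, 3, 8, 11}. A clique must lie in a single bag of any decomposition, so no decomposition can have width below 4. The upper and lower bounds meet at 4, so that is the treewidth.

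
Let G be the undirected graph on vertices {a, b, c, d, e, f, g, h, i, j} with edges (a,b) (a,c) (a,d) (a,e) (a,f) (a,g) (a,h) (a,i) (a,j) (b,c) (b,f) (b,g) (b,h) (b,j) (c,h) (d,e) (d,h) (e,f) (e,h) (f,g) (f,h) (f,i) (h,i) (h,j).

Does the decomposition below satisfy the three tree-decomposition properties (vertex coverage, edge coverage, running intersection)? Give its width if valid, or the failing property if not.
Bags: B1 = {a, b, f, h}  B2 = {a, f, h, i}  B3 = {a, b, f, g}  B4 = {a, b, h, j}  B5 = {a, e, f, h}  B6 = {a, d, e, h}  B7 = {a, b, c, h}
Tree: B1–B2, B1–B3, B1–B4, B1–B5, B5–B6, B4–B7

Vertex coverage: the bags together contain {a, b, c, d, e, f, g, h, i, j}, the full vertex set. Edge coverage: each edge of G has both endpoints in at least one bag. Running intersection: for every vertex, the bags containing it form a connected subtree. All three properties hold, so this is a valid tree decomposition of width max|bag| − 1 = 3, and hence tw(G) ≤ 3.

Yes; width 3.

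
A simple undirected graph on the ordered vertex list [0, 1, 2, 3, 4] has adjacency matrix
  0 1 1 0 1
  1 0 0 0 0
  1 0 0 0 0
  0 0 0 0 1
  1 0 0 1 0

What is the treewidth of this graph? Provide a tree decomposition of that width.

Treewidth 1.
One optimal decomposition is:
Bags: B1 = {3, 4}  B2 = {0, 4}  B3 = {0, 1}  B4 = {0, 2}
Tree: B1–B2, B2–B3, B2–B4

The largest bag has 2 vertices, giving width 1; this decomposition certifies tw(G) ≤ 1. Any graph with an edge has treewidth ≥ 1, and G has the edge 4–3. Combining the bounds, tw(G) = 1.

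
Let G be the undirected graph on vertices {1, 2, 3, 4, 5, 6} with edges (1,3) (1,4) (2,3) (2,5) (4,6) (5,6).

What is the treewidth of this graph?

2

A width-2 tree decomposition is:
Bags: B1 = {4, 5, 6}  B2 = {2, 4, 5}  B3 = {2, 3, 4}  B4 = {1, 3, 4}
Tree: B1–B2, B2–B3, B3–B4
Each bag holds 3 vertices, so the decomposition has width 2, which upper-bounds the treewidth. The edges 4–6–5–2–3–1–4 form a cycle, so G is not a tree and its treewidth is at least 2. Hence tw(G) = 2 exactly.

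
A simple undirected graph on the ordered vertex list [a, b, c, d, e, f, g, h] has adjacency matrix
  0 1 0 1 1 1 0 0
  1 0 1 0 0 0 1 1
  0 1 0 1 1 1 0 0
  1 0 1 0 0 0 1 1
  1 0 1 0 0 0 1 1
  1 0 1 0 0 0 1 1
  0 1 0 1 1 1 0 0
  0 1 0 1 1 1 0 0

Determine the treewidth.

4

A width-4 tree decomposition is:
Bags: B1 = {a, b, c, g, h}  B2 = {a, c, d, g, h}  B3 = {a, c, f, g, h}  B4 = {a, c, e, g, h}
Tree: B1–B2, B2–B3, B3–B4
The largest bag has 5 vertices, giving width 4; this decomposition certifies tw(G) ≤ 4. For the lower bound: the 5 vertex sets {a,b}, {d,g}, {c,f}, {h}, {e} are disjoint, each induces a connected subgraph, and every pair is joined by at least one edge of G. Contracting each set to a single vertex therefore yields K_{5} as a minor, and since treewidth is minor-monotone, tw(G) ≥ tw(K_{5}) = 4. Hence tw(G) = 4 exactly.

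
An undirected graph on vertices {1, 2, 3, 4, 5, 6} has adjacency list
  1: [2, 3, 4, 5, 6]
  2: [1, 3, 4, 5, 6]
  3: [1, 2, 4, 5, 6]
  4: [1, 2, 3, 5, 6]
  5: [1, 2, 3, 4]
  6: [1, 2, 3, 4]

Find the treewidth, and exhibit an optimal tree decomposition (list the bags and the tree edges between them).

Treewidth 4.
One such decomposition:
Bags: B1 = {1, 2, 3, 4, 5}  B2 = {1, 2, 3, 4, 6}
Tree: B1–B2

Every bag has size at most 5, so the width is 5 − 1 = 4 and tw(G) ≤ 4. Conversely, {1, 2, 3, 4, 5} is a clique of size 5, and the vertices of any clique must share a bag in every tree decomposition; so some bag has ≥ 5 vertices and tw(G) ≥ 4. Therefore the treewidth is 4.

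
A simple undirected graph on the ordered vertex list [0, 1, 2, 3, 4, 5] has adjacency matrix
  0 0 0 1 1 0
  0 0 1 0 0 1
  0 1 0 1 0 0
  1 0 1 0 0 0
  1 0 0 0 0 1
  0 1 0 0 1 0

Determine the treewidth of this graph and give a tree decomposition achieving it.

Each bag holds 3 vertices, so the decomposition has width 2, which upper-bounds the treewidth. Since 4–0–3–2–1–5–4 is a cycle in G, G is not acyclic. Forests are exactly the graphs of treewidth ≤ 1, so tw(G) ≥ 2. Therefore the treewidth is 2.

Treewidth 2.
One optimal decomposition is:
Bags: B1 = {0, 3, 4}  B2 = {2, 3, 4}  B3 = {1, 2, 4}  B4 = {1, 4, 5}
Tree: B1–B2, B2–B3, B3–B4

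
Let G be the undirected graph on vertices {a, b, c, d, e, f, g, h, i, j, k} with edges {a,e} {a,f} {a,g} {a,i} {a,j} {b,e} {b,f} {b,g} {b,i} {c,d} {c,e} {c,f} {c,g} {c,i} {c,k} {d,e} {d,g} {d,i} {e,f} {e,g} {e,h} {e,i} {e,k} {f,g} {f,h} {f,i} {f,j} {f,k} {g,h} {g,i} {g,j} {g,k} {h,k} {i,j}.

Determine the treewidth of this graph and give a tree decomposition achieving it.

The largest bag has 5 vertices, giving width 4; this decomposition certifies tw(G) ≤ 4. On the other hand G contains the 5-clique {c, d, e, g, i}. A clique must lie in a single bag of any decomposition, so no decomposition can have width below 4. The upper and lower bounds meet at 4, so that is the treewidth.

Treewidth 4.
One such decomposition:
Bags: B1 = {c, e, f, g, k}  B2 = {c, e, f, g, i}  B3 = {b, e, f, g, i}  B4 = {e, f, g, h, k}  B5 = {a, e, f, g, i}  B6 = {a, f, g, i, j}  B7 = {c, d, e, g, i}
Tree: B1–B2, B2–B3, B1–B4, B2–B5, B5–B6, B2–B7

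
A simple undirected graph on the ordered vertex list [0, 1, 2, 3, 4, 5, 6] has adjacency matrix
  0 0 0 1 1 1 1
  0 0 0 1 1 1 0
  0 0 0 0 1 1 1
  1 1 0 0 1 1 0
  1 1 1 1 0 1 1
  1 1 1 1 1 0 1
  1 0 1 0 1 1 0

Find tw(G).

A width-3 tree decomposition is:
Bags: B1 = {0, 3, 4, 5}  B2 = {0, 4, 5, 6}  B3 = {2, 4, 5, 6}  B4 = {1, 3, 4, 5}
Tree: B1–B2, B2–B3, B1–B4
The largest bag has 4 vertices, giving width 3; this decomposition certifies tw(G) ≤ 3. On the other hand G contains the 4-clique {0, 3, 4, 5}. A clique must lie in a single bag of any decomposition, so no decomposition can have width below 3. Hence tw(G) = 3 exactly.

3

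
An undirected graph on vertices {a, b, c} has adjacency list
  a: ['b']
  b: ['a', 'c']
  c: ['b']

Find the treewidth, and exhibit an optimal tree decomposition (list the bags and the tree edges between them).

Each bag holds 2 vertices, so the decomposition has width 1, which upper-bounds the treewidth. G has an edge, so its treewidth is at least 1. Therefore the treewidth is 1.

Treewidth 1.
One such decomposition:
Bags: B1 = {b, c}  B2 = {a, b}
Tree: B1–B2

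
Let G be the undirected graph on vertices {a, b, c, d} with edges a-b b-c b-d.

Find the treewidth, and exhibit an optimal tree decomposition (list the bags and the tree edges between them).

Treewidth 1.
One optimal decomposition is:
Bags: B1 = {b, d}  B2 = {b, c}  B3 = {a, b}
Tree: B1–B2, B2–B3

Every bag has size at most 2, so the width is 2 − 1 = 1 and tw(G) ≤ 1. G has an edge, so its treewidth is at least 1. Therefore the treewidth is 1.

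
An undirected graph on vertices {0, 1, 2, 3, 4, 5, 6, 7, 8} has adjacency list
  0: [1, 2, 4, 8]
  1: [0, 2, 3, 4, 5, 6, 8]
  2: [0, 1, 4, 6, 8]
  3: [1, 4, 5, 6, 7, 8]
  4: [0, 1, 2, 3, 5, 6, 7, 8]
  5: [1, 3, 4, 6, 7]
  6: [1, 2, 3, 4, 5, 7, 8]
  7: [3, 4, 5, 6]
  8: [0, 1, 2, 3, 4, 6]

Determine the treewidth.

A width-4 tree decomposition is:
Bags: B1 = {1, 3, 4, 6, 8}  B2 = {1, 2, 4, 6, 8}  B3 = {1, 3, 4, 5, 6}  B4 = {3, 4, 5, 6, 7}  B5 = {0, 1, 2, 4, 8}
Tree: B1–B2, B1–B3, B3–B4, B2–B5
Each bag holds 5 vertices, so the decomposition has width 4, which upper-bounds the treewidth. Conversely, {0, 1, 2, 4, 8} is a clique of size 5, and the vertices of any clique must share a bag in every tree decomposition; so some bag has ≥ 5 vertices and tw(G) ≥ 4. Combining the bounds, tw(G) = 4.

4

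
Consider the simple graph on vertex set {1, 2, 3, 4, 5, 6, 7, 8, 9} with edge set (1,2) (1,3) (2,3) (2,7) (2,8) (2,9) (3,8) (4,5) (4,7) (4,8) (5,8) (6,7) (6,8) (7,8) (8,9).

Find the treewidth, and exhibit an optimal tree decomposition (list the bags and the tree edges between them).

Every bag has size at most 3, so the width is 3 − 1 = 2 and tw(G) ≤ 2. Conversely, {2, 8, 9} is a clique of size 3, and the vertices of any clique must share a bag in every tree decomposition; so some bag has ≥ 3 vertices and tw(G) ≥ 2. Therefore the treewidth is 2.

Treewidth 2.
One optimal decomposition is:
Bags: B1 = {2, 3, 8}  B2 = {2, 7, 8}  B3 = {4, 7, 8}  B4 = {2, 8, 9}  B5 = {6, 7, 8}  B6 = {4, 5, 8}  B7 = {1, 2, 3}
Tree: B1–B2, B2–B3, B1–B4, B2–B5, B3–B6, B1–B7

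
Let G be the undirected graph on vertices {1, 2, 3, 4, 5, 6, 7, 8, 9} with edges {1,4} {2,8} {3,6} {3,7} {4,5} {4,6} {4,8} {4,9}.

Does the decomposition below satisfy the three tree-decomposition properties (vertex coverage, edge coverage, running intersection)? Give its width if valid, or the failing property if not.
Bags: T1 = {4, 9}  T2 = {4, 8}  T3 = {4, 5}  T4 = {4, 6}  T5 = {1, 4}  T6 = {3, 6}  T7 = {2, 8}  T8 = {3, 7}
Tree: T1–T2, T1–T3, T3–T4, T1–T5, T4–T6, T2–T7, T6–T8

Yes; width 1.

Vertex coverage: the bags together contain {1, 2, 3, 4, 5, 6, 7, 8, 9}, the full vertex set. Edge coverage: each edge of G has both endpoints in at least one bag. Running intersection: for every vertex, the bags containing it form a connected subtree. All three properties hold, so this is a valid tree decomposition of width max|bag| − 1 = 1, and hence tw(G) ≤ 1.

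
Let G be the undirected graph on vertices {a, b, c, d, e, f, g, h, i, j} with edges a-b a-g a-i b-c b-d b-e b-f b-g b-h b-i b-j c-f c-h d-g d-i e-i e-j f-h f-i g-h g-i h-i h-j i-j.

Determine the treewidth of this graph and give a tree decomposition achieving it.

Treewidth 3.
One optimal decomposition is:
Bags: B1 = {b, f, h, i}  B2 = {b, g, h, i}  B3 = {b, c, f, h}  B4 = {b, h, i, j}  B5 = {a, b, g, i}  B6 = {b, e, i, j}  B7 = {b, d, g, i}
Tree: B1–B2, B1–B3, B2–B4, B2–B5, B4–B6, B2–B7

Each bag holds 4 vertices, so the decomposition has width 3, which upper-bounds the treewidth. For the lower bound, the 4 vertices {b, c, f, h} are pairwise adjacent, and any tree decomposition puts a clique entirely inside one bag — forcing width ≥ 3. Hence tw(G) = 3 exactly.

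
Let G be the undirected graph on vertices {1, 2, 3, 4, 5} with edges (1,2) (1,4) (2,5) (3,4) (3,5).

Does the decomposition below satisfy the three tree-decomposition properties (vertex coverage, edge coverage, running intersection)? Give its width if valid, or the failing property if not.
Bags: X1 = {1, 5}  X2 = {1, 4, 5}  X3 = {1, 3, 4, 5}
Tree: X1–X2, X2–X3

No — vertex 2 appears in no bag.

A tree decomposition must satisfy three properties: every vertex lies in some bag; for every edge, both endpoints lie together in some bag; and for every vertex, the bags containing it form a connected subtree. Here vertex 2 appears in no bag, so the decomposition is invalid.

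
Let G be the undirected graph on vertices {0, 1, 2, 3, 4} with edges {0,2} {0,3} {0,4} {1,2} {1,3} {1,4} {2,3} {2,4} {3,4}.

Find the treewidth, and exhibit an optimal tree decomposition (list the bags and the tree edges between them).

Treewidth 3.
One such decomposition:
Bags: B1 = {1, 2, 3, 4}  B2 = {0, 2, 3, 4}
Tree: B1–B2

Each bag holds 4 vertices, so the decomposition has width 3, which upper-bounds the treewidth. On the other hand G contains the 4-clique {0, 2, 3, 4}. A clique must lie in a single bag of any decomposition, so no decomposition can have width below 3. Hence tw(G) = 3 exactly.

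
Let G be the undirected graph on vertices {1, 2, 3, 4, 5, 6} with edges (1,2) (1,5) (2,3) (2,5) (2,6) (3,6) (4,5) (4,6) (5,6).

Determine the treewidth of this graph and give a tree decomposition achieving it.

The largest bag has 3 vertices, giving width 2; this decomposition certifies tw(G) ≤ 2. Conversely, {2, 3, 6} is a clique of size 3, and the vertices of any clique must share a bag in every tree decomposition; so some bag has ≥ 3 vertices and tw(G) ≥ 2. Therefore the treewidth is 2.

Treewidth 2.
Bags: B1 = {2, 5, 6}  B2 = {1, 2, 5}  B3 = {4, 5, 6}  B4 = {2, 3, 6}
Tree: B1–B2, B1–B3, B1–B4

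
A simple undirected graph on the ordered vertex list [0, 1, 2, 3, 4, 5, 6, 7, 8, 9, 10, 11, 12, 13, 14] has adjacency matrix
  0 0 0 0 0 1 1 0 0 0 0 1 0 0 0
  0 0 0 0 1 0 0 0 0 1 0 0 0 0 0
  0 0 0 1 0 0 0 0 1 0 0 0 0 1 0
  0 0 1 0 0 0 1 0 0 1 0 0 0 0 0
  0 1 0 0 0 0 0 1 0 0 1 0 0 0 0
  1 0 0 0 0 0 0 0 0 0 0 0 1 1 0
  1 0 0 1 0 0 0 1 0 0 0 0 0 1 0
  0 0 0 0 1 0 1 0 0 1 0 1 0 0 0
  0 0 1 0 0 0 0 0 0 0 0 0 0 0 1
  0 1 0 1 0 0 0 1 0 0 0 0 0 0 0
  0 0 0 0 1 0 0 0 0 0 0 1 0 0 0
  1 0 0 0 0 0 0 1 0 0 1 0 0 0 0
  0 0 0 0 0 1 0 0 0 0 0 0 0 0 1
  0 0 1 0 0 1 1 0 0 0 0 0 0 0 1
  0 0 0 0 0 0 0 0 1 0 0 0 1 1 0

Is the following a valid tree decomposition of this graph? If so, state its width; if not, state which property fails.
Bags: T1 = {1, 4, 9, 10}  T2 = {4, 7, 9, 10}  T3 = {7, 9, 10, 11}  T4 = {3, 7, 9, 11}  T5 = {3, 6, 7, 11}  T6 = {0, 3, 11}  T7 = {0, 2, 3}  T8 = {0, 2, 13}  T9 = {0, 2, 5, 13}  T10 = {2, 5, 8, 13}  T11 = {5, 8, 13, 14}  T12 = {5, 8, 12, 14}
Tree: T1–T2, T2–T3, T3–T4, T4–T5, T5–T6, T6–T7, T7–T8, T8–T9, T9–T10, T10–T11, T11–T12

No — edge (6,0) lies in no bag.

A tree decomposition must satisfy three properties: every vertex lies in some bag; for every edge, both endpoints lie together in some bag; and for every vertex, the bags containing it form a connected subtree. Here edge (6,0) lies in no bag, so the decomposition is invalid.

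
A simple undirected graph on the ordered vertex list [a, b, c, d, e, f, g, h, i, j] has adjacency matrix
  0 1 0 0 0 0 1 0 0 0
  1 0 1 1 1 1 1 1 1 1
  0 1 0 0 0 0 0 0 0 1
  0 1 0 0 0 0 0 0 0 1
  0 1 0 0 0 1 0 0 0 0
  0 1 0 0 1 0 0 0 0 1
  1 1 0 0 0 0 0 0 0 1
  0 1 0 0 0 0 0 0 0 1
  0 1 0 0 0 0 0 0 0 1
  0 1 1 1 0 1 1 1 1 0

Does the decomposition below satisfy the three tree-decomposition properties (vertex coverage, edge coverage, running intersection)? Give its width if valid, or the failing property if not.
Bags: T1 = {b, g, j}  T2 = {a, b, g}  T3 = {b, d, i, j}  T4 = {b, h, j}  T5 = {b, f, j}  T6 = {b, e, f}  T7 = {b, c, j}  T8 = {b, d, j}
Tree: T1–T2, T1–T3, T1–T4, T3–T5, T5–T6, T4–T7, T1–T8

No — bags containing vertex d are not connected in the tree.

A tree decomposition must satisfy three properties: every vertex lies in some bag; for every edge, both endpoints lie together in some bag; and for every vertex, the bags containing it form a connected subtree. Here bags containing vertex d are not connected in the tree, so the decomposition is invalid.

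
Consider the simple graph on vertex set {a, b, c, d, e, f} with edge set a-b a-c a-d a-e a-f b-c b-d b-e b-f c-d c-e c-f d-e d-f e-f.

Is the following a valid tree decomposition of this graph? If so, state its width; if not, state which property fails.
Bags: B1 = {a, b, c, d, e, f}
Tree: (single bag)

Yes; width 5.

Vertex coverage: the bags together contain {a, b, c, d, e, f}, the full vertex set. Edge coverage: each edge of G has both endpoints in at least one bag. Running intersection: for every vertex, the bags containing it form a connected subtree. All three properties hold, so this is a valid tree decomposition of width max|bag| − 1 = 5, and hence tw(G) ≤ 5.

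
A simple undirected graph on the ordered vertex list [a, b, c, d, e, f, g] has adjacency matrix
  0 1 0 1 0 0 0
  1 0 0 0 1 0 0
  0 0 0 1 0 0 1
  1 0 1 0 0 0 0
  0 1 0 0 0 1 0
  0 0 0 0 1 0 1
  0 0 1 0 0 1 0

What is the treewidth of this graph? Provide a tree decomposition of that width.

The largest bag has 3 vertices, giving width 2; this decomposition certifies tw(G) ≤ 2. For the lower bound, G contains the cycle g–f–e–b–a–d–c–g, so G is not a forest; only forests have treewidth ≤ 1, hence tw(G) ≥ 2. Combining the bounds, tw(G) = 2.

Treewidth 2.
Bags: B1 = {e, f, g}  B2 = {b, e, g}  B3 = {a, b, g}  B4 = {a, d, g}  B5 = {c, d, g}
Tree: B1–B2, B2–B3, B3–B4, B4–B5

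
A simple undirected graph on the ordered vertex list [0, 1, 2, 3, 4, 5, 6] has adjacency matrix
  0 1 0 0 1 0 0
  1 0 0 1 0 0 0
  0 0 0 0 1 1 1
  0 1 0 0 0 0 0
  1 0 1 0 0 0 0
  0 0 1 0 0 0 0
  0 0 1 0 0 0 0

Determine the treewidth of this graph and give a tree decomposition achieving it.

Treewidth 1.
Bags: B1 = {0, 4}  B2 = {2, 4}  B3 = {2, 6}  B4 = {0, 1}  B5 = {2, 5}  B6 = {1, 3}
Tree: B1–B2, B2–B3, B1–B4, B2–B5, B4–B6

Every bag has size at most 2, so the width is 2 − 1 = 1 and tw(G) ≤ 1. Since G has at least one edge (e.g. 4–0), it is not an edgeless graph, so tw(G) ≥ 1. The upper and lower bounds meet at 1, so that is the treewidth.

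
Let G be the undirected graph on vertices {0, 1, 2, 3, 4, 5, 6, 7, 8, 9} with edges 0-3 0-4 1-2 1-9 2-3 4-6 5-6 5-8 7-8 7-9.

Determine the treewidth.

A width-2 tree decomposition is:
Bags: B1 = {0, 3, 4}  B2 = {3, 4, 6}  B3 = {3, 5, 6}  B4 = {3, 5, 8}  B5 = {3, 7, 8}  B6 = {3, 7, 9}  B7 = {1, 3, 9}  B8 = {1, 2, 3}
Tree: B1–B2, B2–B3, B3–B4, B4–B5, B5–B6, B6–B7, B7–B8
The largest bag has 3 vertices, giving width 2; this decomposition certifies tw(G) ≤ 2. The edges 3–0–4–6–5–8–7–9–1–2–3 form a cycle, so G is not a tree and its treewidth is at least 2. Combining the bounds, tw(G) = 2.

2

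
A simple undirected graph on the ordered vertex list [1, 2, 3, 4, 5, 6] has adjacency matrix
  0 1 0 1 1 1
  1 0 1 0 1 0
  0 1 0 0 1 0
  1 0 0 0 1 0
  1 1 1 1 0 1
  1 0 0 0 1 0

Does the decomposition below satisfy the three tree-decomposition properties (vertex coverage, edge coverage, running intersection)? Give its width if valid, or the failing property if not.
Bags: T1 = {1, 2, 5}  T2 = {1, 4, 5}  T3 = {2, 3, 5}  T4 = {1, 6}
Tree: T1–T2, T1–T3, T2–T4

No — edge (5,6) lies in no bag.

A tree decomposition must satisfy three properties: every vertex lies in some bag; for every edge, both endpoints lie together in some bag; and for every vertex, the bags containing it form a connected subtree. Here edge (5,6) lies in no bag, so the decomposition is invalid.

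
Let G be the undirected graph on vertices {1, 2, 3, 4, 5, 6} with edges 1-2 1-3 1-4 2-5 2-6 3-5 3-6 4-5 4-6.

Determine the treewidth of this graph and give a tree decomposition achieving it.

Each bag holds 4 vertices, so the decomposition has width 3, which upper-bounds the treewidth. For the lower bound: the 4 vertex sets {1,3}, {4,6}, {2}, {5} are disjoint, each induces a connected subgraph, and every pair is joined by at least one edge of G. Contracting each set to a single vertex therefore yields K_{4} as a minor, and since treewidth is minor-monotone, tw(G) ≥ tw(K_{4}) = 3. Hence tw(G) = 3 exactly.

Treewidth 3.
Bags: B1 = {1, 2, 3, 4}  B2 = {2, 3, 4, 6}  B3 = {2, 3, 4, 5}
Tree: B1–B2, B2–B3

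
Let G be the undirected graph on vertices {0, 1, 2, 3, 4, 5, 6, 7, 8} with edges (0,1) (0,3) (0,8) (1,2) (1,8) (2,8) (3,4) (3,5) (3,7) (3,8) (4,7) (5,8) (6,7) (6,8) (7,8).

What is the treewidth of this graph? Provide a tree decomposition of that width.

Treewidth 2.
One optimal decomposition is:
Bags: B1 = {3, 5, 8}  B2 = {3, 7, 8}  B3 = {0, 3, 8}  B4 = {3, 4, 7}  B5 = {6, 7, 8}  B6 = {0, 1, 8}  B7 = {1, 2, 8}
Tree: B1–B2, B2–B3, B2–B4, B2–B5, B3–B6, B6–B7

The largest bag has 3 vertices, giving width 2; this decomposition certifies tw(G) ≤ 2. Conversely, {0, 1, 8} is a clique of size 3, and the vertices of any clique must share a bag in every tree decomposition; so some bag has ≥ 3 vertices and tw(G) ≥ 2. Combining the bounds, tw(G) = 2.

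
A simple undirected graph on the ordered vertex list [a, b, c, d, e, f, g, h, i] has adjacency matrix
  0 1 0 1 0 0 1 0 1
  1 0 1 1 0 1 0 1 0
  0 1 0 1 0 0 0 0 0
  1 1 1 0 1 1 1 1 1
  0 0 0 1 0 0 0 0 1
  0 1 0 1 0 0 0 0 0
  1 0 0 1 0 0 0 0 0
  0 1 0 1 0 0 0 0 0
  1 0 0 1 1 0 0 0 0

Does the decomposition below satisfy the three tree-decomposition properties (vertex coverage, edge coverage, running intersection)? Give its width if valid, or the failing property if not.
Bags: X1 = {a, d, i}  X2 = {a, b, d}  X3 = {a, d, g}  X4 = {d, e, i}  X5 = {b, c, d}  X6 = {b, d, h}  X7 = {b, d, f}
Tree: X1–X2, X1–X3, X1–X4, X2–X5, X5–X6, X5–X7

Checking the three conditions: (i) the bags cover all of {a, b, c, d, e, f, g, h, i}; (ii) for each edge, some bag contains both endpoints; (iii) the bags containing any fixed vertex form a subtree. All hold, so the decomposition is valid with width 3 − 1 = 2.

Yes; width 2.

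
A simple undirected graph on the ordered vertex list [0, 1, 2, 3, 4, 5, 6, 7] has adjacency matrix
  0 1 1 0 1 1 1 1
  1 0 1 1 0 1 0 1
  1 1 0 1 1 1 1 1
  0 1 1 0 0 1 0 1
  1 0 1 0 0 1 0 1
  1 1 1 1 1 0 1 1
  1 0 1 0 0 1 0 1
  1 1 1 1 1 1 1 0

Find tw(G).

A width-4 tree decomposition is:
Bags: B1 = {0, 2, 5, 6, 7}  B2 = {0, 1, 2, 5, 7}  B3 = {0, 2, 4, 5, 7}  B4 = {1, 2, 3, 5, 7}
Tree: B1–B2, B2–B3, B2–B4
Each bag holds 5 vertices, so the decomposition has width 4, which upper-bounds the treewidth. On the other hand G contains the 5-clique {0, 1, 2, 5, 7}. A clique must lie in a single bag of any decomposition, so no decomposition can have width below 4. Therefore the treewidth is 4.

4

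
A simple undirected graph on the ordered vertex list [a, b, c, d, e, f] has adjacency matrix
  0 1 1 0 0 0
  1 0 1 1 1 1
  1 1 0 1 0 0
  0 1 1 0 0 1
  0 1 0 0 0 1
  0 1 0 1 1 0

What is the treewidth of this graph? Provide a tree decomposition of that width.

Each bag holds 3 vertices, so the decomposition has width 2, which upper-bounds the treewidth. On the other hand G contains the 3-clique {b, c, d}. A clique must lie in a single bag of any decomposition, so no decomposition can have width below 2. Combining the bounds, tw(G) = 2.

Treewidth 2.
One such decomposition:
Bags: B1 = {b, c, d}  B2 = {b, d, f}  B3 = {a, b, c}  B4 = {b, e, f}
Tree: B1–B2, B1–B3, B2–B4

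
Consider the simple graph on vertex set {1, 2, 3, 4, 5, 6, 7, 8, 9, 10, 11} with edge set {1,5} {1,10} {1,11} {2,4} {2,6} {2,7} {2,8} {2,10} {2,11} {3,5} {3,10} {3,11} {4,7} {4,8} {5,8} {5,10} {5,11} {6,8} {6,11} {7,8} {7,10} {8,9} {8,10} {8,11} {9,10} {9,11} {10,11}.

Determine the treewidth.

A width-3 tree decomposition is:
Bags: B1 = {2, 4, 7, 8}  B2 = {2, 7, 8, 10}  B3 = {2, 8, 10, 11}  B4 = {8, 9, 10, 11}  B5 = {2, 6, 8, 11}  B6 = {5, 8, 10, 11}  B7 = {3, 5, 10, 11}  B8 = {1, 5, 10, 11}
Tree: B1–B2, B2–B3, B3–B4, B3–B5, B4–B6, B6–B7, B6–B8
The largest bag has 4 vertices, giving width 3; this decomposition certifies tw(G) ≤ 3. On the other hand G contains the 4-clique {8, 9, 10, 11}. A clique must lie in a single bag of any decomposition, so no decomposition can have width below 3. The upper and lower bounds meet at 3, so that is the treewidth.

3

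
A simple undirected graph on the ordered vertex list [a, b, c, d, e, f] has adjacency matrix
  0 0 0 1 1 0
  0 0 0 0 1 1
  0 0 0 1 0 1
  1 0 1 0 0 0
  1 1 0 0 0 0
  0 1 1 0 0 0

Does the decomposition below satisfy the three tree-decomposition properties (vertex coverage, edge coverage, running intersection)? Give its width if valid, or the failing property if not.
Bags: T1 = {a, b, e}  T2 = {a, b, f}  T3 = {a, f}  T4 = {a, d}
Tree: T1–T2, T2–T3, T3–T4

A tree decomposition must satisfy three properties: every vertex lies in some bag; for every edge, both endpoints lie together in some bag; and for every vertex, the bags containing it form a connected subtree. Here vertex c appears in no bag, so the decomposition is invalid.

No — vertex c appears in no bag.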